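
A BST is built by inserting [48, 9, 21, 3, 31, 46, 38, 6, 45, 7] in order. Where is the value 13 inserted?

Starting tree (level order): [48, 9, None, 3, 21, None, 6, None, 31, None, 7, None, 46, None, None, 38, None, None, 45]
Insertion path: 48 -> 9 -> 21
Result: insert 13 as left child of 21
Final tree (level order): [48, 9, None, 3, 21, None, 6, 13, 31, None, 7, None, None, None, 46, None, None, 38, None, None, 45]


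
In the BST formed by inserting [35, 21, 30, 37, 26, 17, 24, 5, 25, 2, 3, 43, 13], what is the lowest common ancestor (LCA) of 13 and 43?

Tree insertion order: [35, 21, 30, 37, 26, 17, 24, 5, 25, 2, 3, 43, 13]
Tree (level-order array): [35, 21, 37, 17, 30, None, 43, 5, None, 26, None, None, None, 2, 13, 24, None, None, 3, None, None, None, 25]
In a BST, the LCA of p=13, q=43 is the first node v on the
root-to-leaf path with p <= v <= q (go left if both < v, right if both > v).
Walk from root:
  at 35: 13 <= 35 <= 43, this is the LCA
LCA = 35


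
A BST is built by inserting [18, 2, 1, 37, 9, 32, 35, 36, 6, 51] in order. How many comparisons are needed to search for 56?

Search path for 56: 18 -> 37 -> 51
Found: False
Comparisons: 3


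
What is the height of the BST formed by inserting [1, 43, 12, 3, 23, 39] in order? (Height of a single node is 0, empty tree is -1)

Insertion order: [1, 43, 12, 3, 23, 39]
Tree (level-order array): [1, None, 43, 12, None, 3, 23, None, None, None, 39]
Compute height bottom-up (empty subtree = -1):
  height(3) = 1 + max(-1, -1) = 0
  height(39) = 1 + max(-1, -1) = 0
  height(23) = 1 + max(-1, 0) = 1
  height(12) = 1 + max(0, 1) = 2
  height(43) = 1 + max(2, -1) = 3
  height(1) = 1 + max(-1, 3) = 4
Height = 4


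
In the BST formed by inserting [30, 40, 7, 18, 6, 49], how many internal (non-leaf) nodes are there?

Tree built from: [30, 40, 7, 18, 6, 49]
Tree (level-order array): [30, 7, 40, 6, 18, None, 49]
Rule: An internal node has at least one child.
Per-node child counts:
  node 30: 2 child(ren)
  node 7: 2 child(ren)
  node 6: 0 child(ren)
  node 18: 0 child(ren)
  node 40: 1 child(ren)
  node 49: 0 child(ren)
Matching nodes: [30, 7, 40]
Count of internal (non-leaf) nodes: 3


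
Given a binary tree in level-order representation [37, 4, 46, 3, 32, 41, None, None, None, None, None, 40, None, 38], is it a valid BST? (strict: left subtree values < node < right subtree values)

Level-order array: [37, 4, 46, 3, 32, 41, None, None, None, None, None, 40, None, 38]
Validate using subtree bounds (lo, hi): at each node, require lo < value < hi,
then recurse left with hi=value and right with lo=value.
Preorder trace (stopping at first violation):
  at node 37 with bounds (-inf, +inf): OK
  at node 4 with bounds (-inf, 37): OK
  at node 3 with bounds (-inf, 4): OK
  at node 32 with bounds (4, 37): OK
  at node 46 with bounds (37, +inf): OK
  at node 41 with bounds (37, 46): OK
  at node 40 with bounds (37, 41): OK
  at node 38 with bounds (37, 40): OK
No violation found at any node.
Result: Valid BST


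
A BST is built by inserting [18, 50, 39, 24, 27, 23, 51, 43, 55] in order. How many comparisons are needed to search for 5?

Search path for 5: 18
Found: False
Comparisons: 1


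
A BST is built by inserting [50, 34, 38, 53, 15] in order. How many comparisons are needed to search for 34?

Search path for 34: 50 -> 34
Found: True
Comparisons: 2


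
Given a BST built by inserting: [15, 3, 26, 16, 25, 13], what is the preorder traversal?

Tree insertion order: [15, 3, 26, 16, 25, 13]
Tree (level-order array): [15, 3, 26, None, 13, 16, None, None, None, None, 25]
Preorder traversal: [15, 3, 13, 26, 16, 25]


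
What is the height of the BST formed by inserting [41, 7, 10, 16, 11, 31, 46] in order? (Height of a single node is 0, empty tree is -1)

Insertion order: [41, 7, 10, 16, 11, 31, 46]
Tree (level-order array): [41, 7, 46, None, 10, None, None, None, 16, 11, 31]
Compute height bottom-up (empty subtree = -1):
  height(11) = 1 + max(-1, -1) = 0
  height(31) = 1 + max(-1, -1) = 0
  height(16) = 1 + max(0, 0) = 1
  height(10) = 1 + max(-1, 1) = 2
  height(7) = 1 + max(-1, 2) = 3
  height(46) = 1 + max(-1, -1) = 0
  height(41) = 1 + max(3, 0) = 4
Height = 4


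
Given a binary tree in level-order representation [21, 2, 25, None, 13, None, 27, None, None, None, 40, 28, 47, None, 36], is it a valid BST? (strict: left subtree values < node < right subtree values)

Level-order array: [21, 2, 25, None, 13, None, 27, None, None, None, 40, 28, 47, None, 36]
Validate using subtree bounds (lo, hi): at each node, require lo < value < hi,
then recurse left with hi=value and right with lo=value.
Preorder trace (stopping at first violation):
  at node 21 with bounds (-inf, +inf): OK
  at node 2 with bounds (-inf, 21): OK
  at node 13 with bounds (2, 21): OK
  at node 25 with bounds (21, +inf): OK
  at node 27 with bounds (25, +inf): OK
  at node 40 with bounds (27, +inf): OK
  at node 28 with bounds (27, 40): OK
  at node 36 with bounds (28, 40): OK
  at node 47 with bounds (40, +inf): OK
No violation found at any node.
Result: Valid BST


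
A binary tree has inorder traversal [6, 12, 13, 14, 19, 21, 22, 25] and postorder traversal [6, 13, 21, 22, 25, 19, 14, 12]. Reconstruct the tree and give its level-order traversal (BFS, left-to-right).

Inorder:   [6, 12, 13, 14, 19, 21, 22, 25]
Postorder: [6, 13, 21, 22, 25, 19, 14, 12]
Algorithm: postorder visits root last, so walk postorder right-to-left;
each value is the root of the current inorder slice — split it at that
value, recurse on the right subtree first, then the left.
Recursive splits:
  root=12; inorder splits into left=[6], right=[13, 14, 19, 21, 22, 25]
  root=14; inorder splits into left=[13], right=[19, 21, 22, 25]
  root=19; inorder splits into left=[], right=[21, 22, 25]
  root=25; inorder splits into left=[21, 22], right=[]
  root=22; inorder splits into left=[21], right=[]
  root=21; inorder splits into left=[], right=[]
  root=13; inorder splits into left=[], right=[]
  root=6; inorder splits into left=[], right=[]
Reconstructed level-order: [12, 6, 14, 13, 19, 25, 22, 21]


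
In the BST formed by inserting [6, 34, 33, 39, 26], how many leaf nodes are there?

Tree built from: [6, 34, 33, 39, 26]
Tree (level-order array): [6, None, 34, 33, 39, 26]
Rule: A leaf has 0 children.
Per-node child counts:
  node 6: 1 child(ren)
  node 34: 2 child(ren)
  node 33: 1 child(ren)
  node 26: 0 child(ren)
  node 39: 0 child(ren)
Matching nodes: [26, 39]
Count of leaf nodes: 2


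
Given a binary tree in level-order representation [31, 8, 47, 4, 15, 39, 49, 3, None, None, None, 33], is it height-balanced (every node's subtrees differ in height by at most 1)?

Tree (level-order array): [31, 8, 47, 4, 15, 39, 49, 3, None, None, None, 33]
Definition: a tree is height-balanced if, at every node, |h(left) - h(right)| <= 1 (empty subtree has height -1).
Bottom-up per-node check:
  node 3: h_left=-1, h_right=-1, diff=0 [OK], height=0
  node 4: h_left=0, h_right=-1, diff=1 [OK], height=1
  node 15: h_left=-1, h_right=-1, diff=0 [OK], height=0
  node 8: h_left=1, h_right=0, diff=1 [OK], height=2
  node 33: h_left=-1, h_right=-1, diff=0 [OK], height=0
  node 39: h_left=0, h_right=-1, diff=1 [OK], height=1
  node 49: h_left=-1, h_right=-1, diff=0 [OK], height=0
  node 47: h_left=1, h_right=0, diff=1 [OK], height=2
  node 31: h_left=2, h_right=2, diff=0 [OK], height=3
All nodes satisfy the balance condition.
Result: Balanced


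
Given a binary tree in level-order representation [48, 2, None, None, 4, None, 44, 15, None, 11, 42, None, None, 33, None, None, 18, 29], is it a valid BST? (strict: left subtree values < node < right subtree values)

Level-order array: [48, 2, None, None, 4, None, 44, 15, None, 11, 42, None, None, 33, None, None, 18, 29]
Validate using subtree bounds (lo, hi): at each node, require lo < value < hi,
then recurse left with hi=value and right with lo=value.
Preorder trace (stopping at first violation):
  at node 48 with bounds (-inf, +inf): OK
  at node 2 with bounds (-inf, 48): OK
  at node 4 with bounds (2, 48): OK
  at node 44 with bounds (4, 48): OK
  at node 15 with bounds (4, 44): OK
  at node 11 with bounds (4, 15): OK
  at node 42 with bounds (15, 44): OK
  at node 33 with bounds (15, 42): OK
  at node 18 with bounds (33, 42): VIOLATION
Node 18 violates its bound: not (33 < 18 < 42).
Result: Not a valid BST


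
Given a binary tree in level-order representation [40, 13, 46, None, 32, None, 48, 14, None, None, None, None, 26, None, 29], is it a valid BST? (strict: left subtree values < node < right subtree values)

Level-order array: [40, 13, 46, None, 32, None, 48, 14, None, None, None, None, 26, None, 29]
Validate using subtree bounds (lo, hi): at each node, require lo < value < hi,
then recurse left with hi=value and right with lo=value.
Preorder trace (stopping at first violation):
  at node 40 with bounds (-inf, +inf): OK
  at node 13 with bounds (-inf, 40): OK
  at node 32 with bounds (13, 40): OK
  at node 14 with bounds (13, 32): OK
  at node 26 with bounds (14, 32): OK
  at node 29 with bounds (26, 32): OK
  at node 46 with bounds (40, +inf): OK
  at node 48 with bounds (46, +inf): OK
No violation found at any node.
Result: Valid BST


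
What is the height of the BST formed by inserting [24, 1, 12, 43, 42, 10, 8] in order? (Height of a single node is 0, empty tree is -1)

Insertion order: [24, 1, 12, 43, 42, 10, 8]
Tree (level-order array): [24, 1, 43, None, 12, 42, None, 10, None, None, None, 8]
Compute height bottom-up (empty subtree = -1):
  height(8) = 1 + max(-1, -1) = 0
  height(10) = 1 + max(0, -1) = 1
  height(12) = 1 + max(1, -1) = 2
  height(1) = 1 + max(-1, 2) = 3
  height(42) = 1 + max(-1, -1) = 0
  height(43) = 1 + max(0, -1) = 1
  height(24) = 1 + max(3, 1) = 4
Height = 4


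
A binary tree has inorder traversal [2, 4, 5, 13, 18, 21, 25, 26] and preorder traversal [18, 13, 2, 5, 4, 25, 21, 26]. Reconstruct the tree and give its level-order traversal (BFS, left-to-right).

Inorder:  [2, 4, 5, 13, 18, 21, 25, 26]
Preorder: [18, 13, 2, 5, 4, 25, 21, 26]
Algorithm: preorder visits root first, so consume preorder in order;
for each root, split the current inorder slice at that value into
left-subtree inorder and right-subtree inorder, then recurse.
Recursive splits:
  root=18; inorder splits into left=[2, 4, 5, 13], right=[21, 25, 26]
  root=13; inorder splits into left=[2, 4, 5], right=[]
  root=2; inorder splits into left=[], right=[4, 5]
  root=5; inorder splits into left=[4], right=[]
  root=4; inorder splits into left=[], right=[]
  root=25; inorder splits into left=[21], right=[26]
  root=21; inorder splits into left=[], right=[]
  root=26; inorder splits into left=[], right=[]
Reconstructed level-order: [18, 13, 25, 2, 21, 26, 5, 4]


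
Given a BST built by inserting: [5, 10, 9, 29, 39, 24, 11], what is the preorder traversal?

Tree insertion order: [5, 10, 9, 29, 39, 24, 11]
Tree (level-order array): [5, None, 10, 9, 29, None, None, 24, 39, 11]
Preorder traversal: [5, 10, 9, 29, 24, 11, 39]


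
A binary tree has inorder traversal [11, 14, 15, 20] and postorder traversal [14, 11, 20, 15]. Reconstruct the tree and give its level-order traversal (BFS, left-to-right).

Inorder:   [11, 14, 15, 20]
Postorder: [14, 11, 20, 15]
Algorithm: postorder visits root last, so walk postorder right-to-left;
each value is the root of the current inorder slice — split it at that
value, recurse on the right subtree first, then the left.
Recursive splits:
  root=15; inorder splits into left=[11, 14], right=[20]
  root=20; inorder splits into left=[], right=[]
  root=11; inorder splits into left=[], right=[14]
  root=14; inorder splits into left=[], right=[]
Reconstructed level-order: [15, 11, 20, 14]


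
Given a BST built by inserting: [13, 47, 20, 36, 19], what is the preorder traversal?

Tree insertion order: [13, 47, 20, 36, 19]
Tree (level-order array): [13, None, 47, 20, None, 19, 36]
Preorder traversal: [13, 47, 20, 19, 36]


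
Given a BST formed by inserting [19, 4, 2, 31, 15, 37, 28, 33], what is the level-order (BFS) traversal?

Tree insertion order: [19, 4, 2, 31, 15, 37, 28, 33]
Tree (level-order array): [19, 4, 31, 2, 15, 28, 37, None, None, None, None, None, None, 33]
BFS from the root, enqueuing left then right child of each popped node:
  queue [19] -> pop 19, enqueue [4, 31], visited so far: [19]
  queue [4, 31] -> pop 4, enqueue [2, 15], visited so far: [19, 4]
  queue [31, 2, 15] -> pop 31, enqueue [28, 37], visited so far: [19, 4, 31]
  queue [2, 15, 28, 37] -> pop 2, enqueue [none], visited so far: [19, 4, 31, 2]
  queue [15, 28, 37] -> pop 15, enqueue [none], visited so far: [19, 4, 31, 2, 15]
  queue [28, 37] -> pop 28, enqueue [none], visited so far: [19, 4, 31, 2, 15, 28]
  queue [37] -> pop 37, enqueue [33], visited so far: [19, 4, 31, 2, 15, 28, 37]
  queue [33] -> pop 33, enqueue [none], visited so far: [19, 4, 31, 2, 15, 28, 37, 33]
Result: [19, 4, 31, 2, 15, 28, 37, 33]


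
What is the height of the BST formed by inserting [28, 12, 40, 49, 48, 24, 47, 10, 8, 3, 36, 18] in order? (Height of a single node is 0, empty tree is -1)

Insertion order: [28, 12, 40, 49, 48, 24, 47, 10, 8, 3, 36, 18]
Tree (level-order array): [28, 12, 40, 10, 24, 36, 49, 8, None, 18, None, None, None, 48, None, 3, None, None, None, 47]
Compute height bottom-up (empty subtree = -1):
  height(3) = 1 + max(-1, -1) = 0
  height(8) = 1 + max(0, -1) = 1
  height(10) = 1 + max(1, -1) = 2
  height(18) = 1 + max(-1, -1) = 0
  height(24) = 1 + max(0, -1) = 1
  height(12) = 1 + max(2, 1) = 3
  height(36) = 1 + max(-1, -1) = 0
  height(47) = 1 + max(-1, -1) = 0
  height(48) = 1 + max(0, -1) = 1
  height(49) = 1 + max(1, -1) = 2
  height(40) = 1 + max(0, 2) = 3
  height(28) = 1 + max(3, 3) = 4
Height = 4


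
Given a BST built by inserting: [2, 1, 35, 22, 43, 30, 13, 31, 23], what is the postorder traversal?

Tree insertion order: [2, 1, 35, 22, 43, 30, 13, 31, 23]
Tree (level-order array): [2, 1, 35, None, None, 22, 43, 13, 30, None, None, None, None, 23, 31]
Postorder traversal: [1, 13, 23, 31, 30, 22, 43, 35, 2]


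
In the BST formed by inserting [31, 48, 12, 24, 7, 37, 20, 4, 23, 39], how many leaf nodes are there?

Tree built from: [31, 48, 12, 24, 7, 37, 20, 4, 23, 39]
Tree (level-order array): [31, 12, 48, 7, 24, 37, None, 4, None, 20, None, None, 39, None, None, None, 23]
Rule: A leaf has 0 children.
Per-node child counts:
  node 31: 2 child(ren)
  node 12: 2 child(ren)
  node 7: 1 child(ren)
  node 4: 0 child(ren)
  node 24: 1 child(ren)
  node 20: 1 child(ren)
  node 23: 0 child(ren)
  node 48: 1 child(ren)
  node 37: 1 child(ren)
  node 39: 0 child(ren)
Matching nodes: [4, 23, 39]
Count of leaf nodes: 3


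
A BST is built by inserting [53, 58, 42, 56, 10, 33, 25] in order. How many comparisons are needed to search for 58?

Search path for 58: 53 -> 58
Found: True
Comparisons: 2


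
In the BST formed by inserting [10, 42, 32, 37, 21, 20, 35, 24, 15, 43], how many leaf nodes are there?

Tree built from: [10, 42, 32, 37, 21, 20, 35, 24, 15, 43]
Tree (level-order array): [10, None, 42, 32, 43, 21, 37, None, None, 20, 24, 35, None, 15]
Rule: A leaf has 0 children.
Per-node child counts:
  node 10: 1 child(ren)
  node 42: 2 child(ren)
  node 32: 2 child(ren)
  node 21: 2 child(ren)
  node 20: 1 child(ren)
  node 15: 0 child(ren)
  node 24: 0 child(ren)
  node 37: 1 child(ren)
  node 35: 0 child(ren)
  node 43: 0 child(ren)
Matching nodes: [15, 24, 35, 43]
Count of leaf nodes: 4


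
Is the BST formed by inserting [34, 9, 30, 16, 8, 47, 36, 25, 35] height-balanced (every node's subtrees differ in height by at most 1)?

Tree (level-order array): [34, 9, 47, 8, 30, 36, None, None, None, 16, None, 35, None, None, 25]
Definition: a tree is height-balanced if, at every node, |h(left) - h(right)| <= 1 (empty subtree has height -1).
Bottom-up per-node check:
  node 8: h_left=-1, h_right=-1, diff=0 [OK], height=0
  node 25: h_left=-1, h_right=-1, diff=0 [OK], height=0
  node 16: h_left=-1, h_right=0, diff=1 [OK], height=1
  node 30: h_left=1, h_right=-1, diff=2 [FAIL (|1--1|=2 > 1)], height=2
  node 9: h_left=0, h_right=2, diff=2 [FAIL (|0-2|=2 > 1)], height=3
  node 35: h_left=-1, h_right=-1, diff=0 [OK], height=0
  node 36: h_left=0, h_right=-1, diff=1 [OK], height=1
  node 47: h_left=1, h_right=-1, diff=2 [FAIL (|1--1|=2 > 1)], height=2
  node 34: h_left=3, h_right=2, diff=1 [OK], height=4
Node 30 violates the condition: |1 - -1| = 2 > 1.
Result: Not balanced


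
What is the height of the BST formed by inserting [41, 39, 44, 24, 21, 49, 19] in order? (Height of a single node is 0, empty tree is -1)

Insertion order: [41, 39, 44, 24, 21, 49, 19]
Tree (level-order array): [41, 39, 44, 24, None, None, 49, 21, None, None, None, 19]
Compute height bottom-up (empty subtree = -1):
  height(19) = 1 + max(-1, -1) = 0
  height(21) = 1 + max(0, -1) = 1
  height(24) = 1 + max(1, -1) = 2
  height(39) = 1 + max(2, -1) = 3
  height(49) = 1 + max(-1, -1) = 0
  height(44) = 1 + max(-1, 0) = 1
  height(41) = 1 + max(3, 1) = 4
Height = 4


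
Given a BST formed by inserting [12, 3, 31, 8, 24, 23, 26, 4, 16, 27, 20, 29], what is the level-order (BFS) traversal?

Tree insertion order: [12, 3, 31, 8, 24, 23, 26, 4, 16, 27, 20, 29]
Tree (level-order array): [12, 3, 31, None, 8, 24, None, 4, None, 23, 26, None, None, 16, None, None, 27, None, 20, None, 29]
BFS from the root, enqueuing left then right child of each popped node:
  queue [12] -> pop 12, enqueue [3, 31], visited so far: [12]
  queue [3, 31] -> pop 3, enqueue [8], visited so far: [12, 3]
  queue [31, 8] -> pop 31, enqueue [24], visited so far: [12, 3, 31]
  queue [8, 24] -> pop 8, enqueue [4], visited so far: [12, 3, 31, 8]
  queue [24, 4] -> pop 24, enqueue [23, 26], visited so far: [12, 3, 31, 8, 24]
  queue [4, 23, 26] -> pop 4, enqueue [none], visited so far: [12, 3, 31, 8, 24, 4]
  queue [23, 26] -> pop 23, enqueue [16], visited so far: [12, 3, 31, 8, 24, 4, 23]
  queue [26, 16] -> pop 26, enqueue [27], visited so far: [12, 3, 31, 8, 24, 4, 23, 26]
  queue [16, 27] -> pop 16, enqueue [20], visited so far: [12, 3, 31, 8, 24, 4, 23, 26, 16]
  queue [27, 20] -> pop 27, enqueue [29], visited so far: [12, 3, 31, 8, 24, 4, 23, 26, 16, 27]
  queue [20, 29] -> pop 20, enqueue [none], visited so far: [12, 3, 31, 8, 24, 4, 23, 26, 16, 27, 20]
  queue [29] -> pop 29, enqueue [none], visited so far: [12, 3, 31, 8, 24, 4, 23, 26, 16, 27, 20, 29]
Result: [12, 3, 31, 8, 24, 4, 23, 26, 16, 27, 20, 29]


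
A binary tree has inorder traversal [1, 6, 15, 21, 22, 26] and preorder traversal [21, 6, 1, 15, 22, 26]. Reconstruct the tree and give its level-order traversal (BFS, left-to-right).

Inorder:  [1, 6, 15, 21, 22, 26]
Preorder: [21, 6, 1, 15, 22, 26]
Algorithm: preorder visits root first, so consume preorder in order;
for each root, split the current inorder slice at that value into
left-subtree inorder and right-subtree inorder, then recurse.
Recursive splits:
  root=21; inorder splits into left=[1, 6, 15], right=[22, 26]
  root=6; inorder splits into left=[1], right=[15]
  root=1; inorder splits into left=[], right=[]
  root=15; inorder splits into left=[], right=[]
  root=22; inorder splits into left=[], right=[26]
  root=26; inorder splits into left=[], right=[]
Reconstructed level-order: [21, 6, 22, 1, 15, 26]


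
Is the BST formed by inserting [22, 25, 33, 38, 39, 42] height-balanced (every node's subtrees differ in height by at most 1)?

Tree (level-order array): [22, None, 25, None, 33, None, 38, None, 39, None, 42]
Definition: a tree is height-balanced if, at every node, |h(left) - h(right)| <= 1 (empty subtree has height -1).
Bottom-up per-node check:
  node 42: h_left=-1, h_right=-1, diff=0 [OK], height=0
  node 39: h_left=-1, h_right=0, diff=1 [OK], height=1
  node 38: h_left=-1, h_right=1, diff=2 [FAIL (|-1-1|=2 > 1)], height=2
  node 33: h_left=-1, h_right=2, diff=3 [FAIL (|-1-2|=3 > 1)], height=3
  node 25: h_left=-1, h_right=3, diff=4 [FAIL (|-1-3|=4 > 1)], height=4
  node 22: h_left=-1, h_right=4, diff=5 [FAIL (|-1-4|=5 > 1)], height=5
Node 38 violates the condition: |-1 - 1| = 2 > 1.
Result: Not balanced


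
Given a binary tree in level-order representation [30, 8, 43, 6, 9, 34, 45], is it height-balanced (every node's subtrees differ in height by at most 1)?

Tree (level-order array): [30, 8, 43, 6, 9, 34, 45]
Definition: a tree is height-balanced if, at every node, |h(left) - h(right)| <= 1 (empty subtree has height -1).
Bottom-up per-node check:
  node 6: h_left=-1, h_right=-1, diff=0 [OK], height=0
  node 9: h_left=-1, h_right=-1, diff=0 [OK], height=0
  node 8: h_left=0, h_right=0, diff=0 [OK], height=1
  node 34: h_left=-1, h_right=-1, diff=0 [OK], height=0
  node 45: h_left=-1, h_right=-1, diff=0 [OK], height=0
  node 43: h_left=0, h_right=0, diff=0 [OK], height=1
  node 30: h_left=1, h_right=1, diff=0 [OK], height=2
All nodes satisfy the balance condition.
Result: Balanced


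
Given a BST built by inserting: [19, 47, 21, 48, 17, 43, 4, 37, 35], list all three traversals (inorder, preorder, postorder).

Tree insertion order: [19, 47, 21, 48, 17, 43, 4, 37, 35]
Tree (level-order array): [19, 17, 47, 4, None, 21, 48, None, None, None, 43, None, None, 37, None, 35]
Inorder (L, root, R): [4, 17, 19, 21, 35, 37, 43, 47, 48]
Preorder (root, L, R): [19, 17, 4, 47, 21, 43, 37, 35, 48]
Postorder (L, R, root): [4, 17, 35, 37, 43, 21, 48, 47, 19]


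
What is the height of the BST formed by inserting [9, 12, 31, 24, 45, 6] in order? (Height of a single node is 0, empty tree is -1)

Insertion order: [9, 12, 31, 24, 45, 6]
Tree (level-order array): [9, 6, 12, None, None, None, 31, 24, 45]
Compute height bottom-up (empty subtree = -1):
  height(6) = 1 + max(-1, -1) = 0
  height(24) = 1 + max(-1, -1) = 0
  height(45) = 1 + max(-1, -1) = 0
  height(31) = 1 + max(0, 0) = 1
  height(12) = 1 + max(-1, 1) = 2
  height(9) = 1 + max(0, 2) = 3
Height = 3


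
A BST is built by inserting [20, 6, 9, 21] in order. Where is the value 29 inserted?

Starting tree (level order): [20, 6, 21, None, 9]
Insertion path: 20 -> 21
Result: insert 29 as right child of 21
Final tree (level order): [20, 6, 21, None, 9, None, 29]


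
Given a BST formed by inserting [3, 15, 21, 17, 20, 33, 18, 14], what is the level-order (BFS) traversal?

Tree insertion order: [3, 15, 21, 17, 20, 33, 18, 14]
Tree (level-order array): [3, None, 15, 14, 21, None, None, 17, 33, None, 20, None, None, 18]
BFS from the root, enqueuing left then right child of each popped node:
  queue [3] -> pop 3, enqueue [15], visited so far: [3]
  queue [15] -> pop 15, enqueue [14, 21], visited so far: [3, 15]
  queue [14, 21] -> pop 14, enqueue [none], visited so far: [3, 15, 14]
  queue [21] -> pop 21, enqueue [17, 33], visited so far: [3, 15, 14, 21]
  queue [17, 33] -> pop 17, enqueue [20], visited so far: [3, 15, 14, 21, 17]
  queue [33, 20] -> pop 33, enqueue [none], visited so far: [3, 15, 14, 21, 17, 33]
  queue [20] -> pop 20, enqueue [18], visited so far: [3, 15, 14, 21, 17, 33, 20]
  queue [18] -> pop 18, enqueue [none], visited so far: [3, 15, 14, 21, 17, 33, 20, 18]
Result: [3, 15, 14, 21, 17, 33, 20, 18]


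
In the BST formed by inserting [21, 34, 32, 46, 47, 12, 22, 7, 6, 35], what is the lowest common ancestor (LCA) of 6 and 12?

Tree insertion order: [21, 34, 32, 46, 47, 12, 22, 7, 6, 35]
Tree (level-order array): [21, 12, 34, 7, None, 32, 46, 6, None, 22, None, 35, 47]
In a BST, the LCA of p=6, q=12 is the first node v on the
root-to-leaf path with p <= v <= q (go left if both < v, right if both > v).
Walk from root:
  at 21: both 6 and 12 < 21, go left
  at 12: 6 <= 12 <= 12, this is the LCA
LCA = 12


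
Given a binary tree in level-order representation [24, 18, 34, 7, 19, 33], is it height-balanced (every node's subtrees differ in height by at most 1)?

Tree (level-order array): [24, 18, 34, 7, 19, 33]
Definition: a tree is height-balanced if, at every node, |h(left) - h(right)| <= 1 (empty subtree has height -1).
Bottom-up per-node check:
  node 7: h_left=-1, h_right=-1, diff=0 [OK], height=0
  node 19: h_left=-1, h_right=-1, diff=0 [OK], height=0
  node 18: h_left=0, h_right=0, diff=0 [OK], height=1
  node 33: h_left=-1, h_right=-1, diff=0 [OK], height=0
  node 34: h_left=0, h_right=-1, diff=1 [OK], height=1
  node 24: h_left=1, h_right=1, diff=0 [OK], height=2
All nodes satisfy the balance condition.
Result: Balanced


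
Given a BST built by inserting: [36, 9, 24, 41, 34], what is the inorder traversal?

Tree insertion order: [36, 9, 24, 41, 34]
Tree (level-order array): [36, 9, 41, None, 24, None, None, None, 34]
Inorder traversal: [9, 24, 34, 36, 41]


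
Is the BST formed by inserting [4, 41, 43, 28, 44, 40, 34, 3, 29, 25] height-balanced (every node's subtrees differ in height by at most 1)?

Tree (level-order array): [4, 3, 41, None, None, 28, 43, 25, 40, None, 44, None, None, 34, None, None, None, 29]
Definition: a tree is height-balanced if, at every node, |h(left) - h(right)| <= 1 (empty subtree has height -1).
Bottom-up per-node check:
  node 3: h_left=-1, h_right=-1, diff=0 [OK], height=0
  node 25: h_left=-1, h_right=-1, diff=0 [OK], height=0
  node 29: h_left=-1, h_right=-1, diff=0 [OK], height=0
  node 34: h_left=0, h_right=-1, diff=1 [OK], height=1
  node 40: h_left=1, h_right=-1, diff=2 [FAIL (|1--1|=2 > 1)], height=2
  node 28: h_left=0, h_right=2, diff=2 [FAIL (|0-2|=2 > 1)], height=3
  node 44: h_left=-1, h_right=-1, diff=0 [OK], height=0
  node 43: h_left=-1, h_right=0, diff=1 [OK], height=1
  node 41: h_left=3, h_right=1, diff=2 [FAIL (|3-1|=2 > 1)], height=4
  node 4: h_left=0, h_right=4, diff=4 [FAIL (|0-4|=4 > 1)], height=5
Node 40 violates the condition: |1 - -1| = 2 > 1.
Result: Not balanced


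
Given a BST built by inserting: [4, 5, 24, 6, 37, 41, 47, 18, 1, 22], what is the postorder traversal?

Tree insertion order: [4, 5, 24, 6, 37, 41, 47, 18, 1, 22]
Tree (level-order array): [4, 1, 5, None, None, None, 24, 6, 37, None, 18, None, 41, None, 22, None, 47]
Postorder traversal: [1, 22, 18, 6, 47, 41, 37, 24, 5, 4]


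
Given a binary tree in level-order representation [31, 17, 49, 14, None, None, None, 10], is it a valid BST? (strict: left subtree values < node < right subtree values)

Level-order array: [31, 17, 49, 14, None, None, None, 10]
Validate using subtree bounds (lo, hi): at each node, require lo < value < hi,
then recurse left with hi=value and right with lo=value.
Preorder trace (stopping at first violation):
  at node 31 with bounds (-inf, +inf): OK
  at node 17 with bounds (-inf, 31): OK
  at node 14 with bounds (-inf, 17): OK
  at node 10 with bounds (-inf, 14): OK
  at node 49 with bounds (31, +inf): OK
No violation found at any node.
Result: Valid BST


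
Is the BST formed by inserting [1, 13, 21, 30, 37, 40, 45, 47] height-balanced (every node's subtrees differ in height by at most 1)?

Tree (level-order array): [1, None, 13, None, 21, None, 30, None, 37, None, 40, None, 45, None, 47]
Definition: a tree is height-balanced if, at every node, |h(left) - h(right)| <= 1 (empty subtree has height -1).
Bottom-up per-node check:
  node 47: h_left=-1, h_right=-1, diff=0 [OK], height=0
  node 45: h_left=-1, h_right=0, diff=1 [OK], height=1
  node 40: h_left=-1, h_right=1, diff=2 [FAIL (|-1-1|=2 > 1)], height=2
  node 37: h_left=-1, h_right=2, diff=3 [FAIL (|-1-2|=3 > 1)], height=3
  node 30: h_left=-1, h_right=3, diff=4 [FAIL (|-1-3|=4 > 1)], height=4
  node 21: h_left=-1, h_right=4, diff=5 [FAIL (|-1-4|=5 > 1)], height=5
  node 13: h_left=-1, h_right=5, diff=6 [FAIL (|-1-5|=6 > 1)], height=6
  node 1: h_left=-1, h_right=6, diff=7 [FAIL (|-1-6|=7 > 1)], height=7
Node 40 violates the condition: |-1 - 1| = 2 > 1.
Result: Not balanced


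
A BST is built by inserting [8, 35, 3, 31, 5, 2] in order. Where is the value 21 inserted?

Starting tree (level order): [8, 3, 35, 2, 5, 31]
Insertion path: 8 -> 35 -> 31
Result: insert 21 as left child of 31
Final tree (level order): [8, 3, 35, 2, 5, 31, None, None, None, None, None, 21]


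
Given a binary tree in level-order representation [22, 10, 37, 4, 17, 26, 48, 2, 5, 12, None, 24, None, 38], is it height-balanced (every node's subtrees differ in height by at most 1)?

Tree (level-order array): [22, 10, 37, 4, 17, 26, 48, 2, 5, 12, None, 24, None, 38]
Definition: a tree is height-balanced if, at every node, |h(left) - h(right)| <= 1 (empty subtree has height -1).
Bottom-up per-node check:
  node 2: h_left=-1, h_right=-1, diff=0 [OK], height=0
  node 5: h_left=-1, h_right=-1, diff=0 [OK], height=0
  node 4: h_left=0, h_right=0, diff=0 [OK], height=1
  node 12: h_left=-1, h_right=-1, diff=0 [OK], height=0
  node 17: h_left=0, h_right=-1, diff=1 [OK], height=1
  node 10: h_left=1, h_right=1, diff=0 [OK], height=2
  node 24: h_left=-1, h_right=-1, diff=0 [OK], height=0
  node 26: h_left=0, h_right=-1, diff=1 [OK], height=1
  node 38: h_left=-1, h_right=-1, diff=0 [OK], height=0
  node 48: h_left=0, h_right=-1, diff=1 [OK], height=1
  node 37: h_left=1, h_right=1, diff=0 [OK], height=2
  node 22: h_left=2, h_right=2, diff=0 [OK], height=3
All nodes satisfy the balance condition.
Result: Balanced


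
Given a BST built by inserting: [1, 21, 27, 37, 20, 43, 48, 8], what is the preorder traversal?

Tree insertion order: [1, 21, 27, 37, 20, 43, 48, 8]
Tree (level-order array): [1, None, 21, 20, 27, 8, None, None, 37, None, None, None, 43, None, 48]
Preorder traversal: [1, 21, 20, 8, 27, 37, 43, 48]


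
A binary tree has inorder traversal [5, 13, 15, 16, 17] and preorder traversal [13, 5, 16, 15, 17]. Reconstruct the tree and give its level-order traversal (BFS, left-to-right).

Inorder:  [5, 13, 15, 16, 17]
Preorder: [13, 5, 16, 15, 17]
Algorithm: preorder visits root first, so consume preorder in order;
for each root, split the current inorder slice at that value into
left-subtree inorder and right-subtree inorder, then recurse.
Recursive splits:
  root=13; inorder splits into left=[5], right=[15, 16, 17]
  root=5; inorder splits into left=[], right=[]
  root=16; inorder splits into left=[15], right=[17]
  root=15; inorder splits into left=[], right=[]
  root=17; inorder splits into left=[], right=[]
Reconstructed level-order: [13, 5, 16, 15, 17]


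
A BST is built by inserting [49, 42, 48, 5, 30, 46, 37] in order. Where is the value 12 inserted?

Starting tree (level order): [49, 42, None, 5, 48, None, 30, 46, None, None, 37]
Insertion path: 49 -> 42 -> 5 -> 30
Result: insert 12 as left child of 30
Final tree (level order): [49, 42, None, 5, 48, None, 30, 46, None, 12, 37]


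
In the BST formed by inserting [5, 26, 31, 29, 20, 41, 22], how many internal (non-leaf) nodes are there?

Tree built from: [5, 26, 31, 29, 20, 41, 22]
Tree (level-order array): [5, None, 26, 20, 31, None, 22, 29, 41]
Rule: An internal node has at least one child.
Per-node child counts:
  node 5: 1 child(ren)
  node 26: 2 child(ren)
  node 20: 1 child(ren)
  node 22: 0 child(ren)
  node 31: 2 child(ren)
  node 29: 0 child(ren)
  node 41: 0 child(ren)
Matching nodes: [5, 26, 20, 31]
Count of internal (non-leaf) nodes: 4


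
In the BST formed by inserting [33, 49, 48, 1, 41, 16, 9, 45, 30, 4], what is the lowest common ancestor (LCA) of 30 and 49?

Tree insertion order: [33, 49, 48, 1, 41, 16, 9, 45, 30, 4]
Tree (level-order array): [33, 1, 49, None, 16, 48, None, 9, 30, 41, None, 4, None, None, None, None, 45]
In a BST, the LCA of p=30, q=49 is the first node v on the
root-to-leaf path with p <= v <= q (go left if both < v, right if both > v).
Walk from root:
  at 33: 30 <= 33 <= 49, this is the LCA
LCA = 33


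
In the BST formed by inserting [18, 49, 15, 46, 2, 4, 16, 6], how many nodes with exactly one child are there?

Tree built from: [18, 49, 15, 46, 2, 4, 16, 6]
Tree (level-order array): [18, 15, 49, 2, 16, 46, None, None, 4, None, None, None, None, None, 6]
Rule: These are nodes with exactly 1 non-null child.
Per-node child counts:
  node 18: 2 child(ren)
  node 15: 2 child(ren)
  node 2: 1 child(ren)
  node 4: 1 child(ren)
  node 6: 0 child(ren)
  node 16: 0 child(ren)
  node 49: 1 child(ren)
  node 46: 0 child(ren)
Matching nodes: [2, 4, 49]
Count of nodes with exactly one child: 3


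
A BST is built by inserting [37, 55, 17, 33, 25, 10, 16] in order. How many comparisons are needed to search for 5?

Search path for 5: 37 -> 17 -> 10
Found: False
Comparisons: 3


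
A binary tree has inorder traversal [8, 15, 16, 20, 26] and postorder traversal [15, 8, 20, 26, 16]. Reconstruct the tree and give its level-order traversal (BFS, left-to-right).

Inorder:   [8, 15, 16, 20, 26]
Postorder: [15, 8, 20, 26, 16]
Algorithm: postorder visits root last, so walk postorder right-to-left;
each value is the root of the current inorder slice — split it at that
value, recurse on the right subtree first, then the left.
Recursive splits:
  root=16; inorder splits into left=[8, 15], right=[20, 26]
  root=26; inorder splits into left=[20], right=[]
  root=20; inorder splits into left=[], right=[]
  root=8; inorder splits into left=[], right=[15]
  root=15; inorder splits into left=[], right=[]
Reconstructed level-order: [16, 8, 26, 15, 20]


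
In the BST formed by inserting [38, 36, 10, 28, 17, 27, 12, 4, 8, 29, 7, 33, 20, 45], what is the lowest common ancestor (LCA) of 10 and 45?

Tree insertion order: [38, 36, 10, 28, 17, 27, 12, 4, 8, 29, 7, 33, 20, 45]
Tree (level-order array): [38, 36, 45, 10, None, None, None, 4, 28, None, 8, 17, 29, 7, None, 12, 27, None, 33, None, None, None, None, 20]
In a BST, the LCA of p=10, q=45 is the first node v on the
root-to-leaf path with p <= v <= q (go left if both < v, right if both > v).
Walk from root:
  at 38: 10 <= 38 <= 45, this is the LCA
LCA = 38


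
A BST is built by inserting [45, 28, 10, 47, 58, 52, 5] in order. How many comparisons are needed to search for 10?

Search path for 10: 45 -> 28 -> 10
Found: True
Comparisons: 3


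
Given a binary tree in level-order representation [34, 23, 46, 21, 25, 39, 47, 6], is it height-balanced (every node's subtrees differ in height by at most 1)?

Tree (level-order array): [34, 23, 46, 21, 25, 39, 47, 6]
Definition: a tree is height-balanced if, at every node, |h(left) - h(right)| <= 1 (empty subtree has height -1).
Bottom-up per-node check:
  node 6: h_left=-1, h_right=-1, diff=0 [OK], height=0
  node 21: h_left=0, h_right=-1, diff=1 [OK], height=1
  node 25: h_left=-1, h_right=-1, diff=0 [OK], height=0
  node 23: h_left=1, h_right=0, diff=1 [OK], height=2
  node 39: h_left=-1, h_right=-1, diff=0 [OK], height=0
  node 47: h_left=-1, h_right=-1, diff=0 [OK], height=0
  node 46: h_left=0, h_right=0, diff=0 [OK], height=1
  node 34: h_left=2, h_right=1, diff=1 [OK], height=3
All nodes satisfy the balance condition.
Result: Balanced


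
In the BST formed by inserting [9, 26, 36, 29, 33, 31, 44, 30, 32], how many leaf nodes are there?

Tree built from: [9, 26, 36, 29, 33, 31, 44, 30, 32]
Tree (level-order array): [9, None, 26, None, 36, 29, 44, None, 33, None, None, 31, None, 30, 32]
Rule: A leaf has 0 children.
Per-node child counts:
  node 9: 1 child(ren)
  node 26: 1 child(ren)
  node 36: 2 child(ren)
  node 29: 1 child(ren)
  node 33: 1 child(ren)
  node 31: 2 child(ren)
  node 30: 0 child(ren)
  node 32: 0 child(ren)
  node 44: 0 child(ren)
Matching nodes: [30, 32, 44]
Count of leaf nodes: 3


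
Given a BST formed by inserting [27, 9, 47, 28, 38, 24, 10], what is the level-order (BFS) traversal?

Tree insertion order: [27, 9, 47, 28, 38, 24, 10]
Tree (level-order array): [27, 9, 47, None, 24, 28, None, 10, None, None, 38]
BFS from the root, enqueuing left then right child of each popped node:
  queue [27] -> pop 27, enqueue [9, 47], visited so far: [27]
  queue [9, 47] -> pop 9, enqueue [24], visited so far: [27, 9]
  queue [47, 24] -> pop 47, enqueue [28], visited so far: [27, 9, 47]
  queue [24, 28] -> pop 24, enqueue [10], visited so far: [27, 9, 47, 24]
  queue [28, 10] -> pop 28, enqueue [38], visited so far: [27, 9, 47, 24, 28]
  queue [10, 38] -> pop 10, enqueue [none], visited so far: [27, 9, 47, 24, 28, 10]
  queue [38] -> pop 38, enqueue [none], visited so far: [27, 9, 47, 24, 28, 10, 38]
Result: [27, 9, 47, 24, 28, 10, 38]


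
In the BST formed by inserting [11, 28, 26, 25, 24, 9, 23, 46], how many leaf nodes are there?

Tree built from: [11, 28, 26, 25, 24, 9, 23, 46]
Tree (level-order array): [11, 9, 28, None, None, 26, 46, 25, None, None, None, 24, None, 23]
Rule: A leaf has 0 children.
Per-node child counts:
  node 11: 2 child(ren)
  node 9: 0 child(ren)
  node 28: 2 child(ren)
  node 26: 1 child(ren)
  node 25: 1 child(ren)
  node 24: 1 child(ren)
  node 23: 0 child(ren)
  node 46: 0 child(ren)
Matching nodes: [9, 23, 46]
Count of leaf nodes: 3


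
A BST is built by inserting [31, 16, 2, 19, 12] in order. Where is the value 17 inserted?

Starting tree (level order): [31, 16, None, 2, 19, None, 12]
Insertion path: 31 -> 16 -> 19
Result: insert 17 as left child of 19
Final tree (level order): [31, 16, None, 2, 19, None, 12, 17]


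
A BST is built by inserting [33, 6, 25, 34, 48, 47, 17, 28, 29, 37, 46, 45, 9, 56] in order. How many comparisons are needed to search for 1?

Search path for 1: 33 -> 6
Found: False
Comparisons: 2


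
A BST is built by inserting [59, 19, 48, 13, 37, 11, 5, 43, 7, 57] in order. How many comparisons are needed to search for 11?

Search path for 11: 59 -> 19 -> 13 -> 11
Found: True
Comparisons: 4


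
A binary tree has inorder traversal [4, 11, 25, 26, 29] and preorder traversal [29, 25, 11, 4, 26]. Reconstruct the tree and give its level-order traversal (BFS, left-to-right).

Inorder:  [4, 11, 25, 26, 29]
Preorder: [29, 25, 11, 4, 26]
Algorithm: preorder visits root first, so consume preorder in order;
for each root, split the current inorder slice at that value into
left-subtree inorder and right-subtree inorder, then recurse.
Recursive splits:
  root=29; inorder splits into left=[4, 11, 25, 26], right=[]
  root=25; inorder splits into left=[4, 11], right=[26]
  root=11; inorder splits into left=[4], right=[]
  root=4; inorder splits into left=[], right=[]
  root=26; inorder splits into left=[], right=[]
Reconstructed level-order: [29, 25, 11, 26, 4]


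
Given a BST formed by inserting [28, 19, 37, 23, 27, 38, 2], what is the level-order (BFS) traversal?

Tree insertion order: [28, 19, 37, 23, 27, 38, 2]
Tree (level-order array): [28, 19, 37, 2, 23, None, 38, None, None, None, 27]
BFS from the root, enqueuing left then right child of each popped node:
  queue [28] -> pop 28, enqueue [19, 37], visited so far: [28]
  queue [19, 37] -> pop 19, enqueue [2, 23], visited so far: [28, 19]
  queue [37, 2, 23] -> pop 37, enqueue [38], visited so far: [28, 19, 37]
  queue [2, 23, 38] -> pop 2, enqueue [none], visited so far: [28, 19, 37, 2]
  queue [23, 38] -> pop 23, enqueue [27], visited so far: [28, 19, 37, 2, 23]
  queue [38, 27] -> pop 38, enqueue [none], visited so far: [28, 19, 37, 2, 23, 38]
  queue [27] -> pop 27, enqueue [none], visited so far: [28, 19, 37, 2, 23, 38, 27]
Result: [28, 19, 37, 2, 23, 38, 27]


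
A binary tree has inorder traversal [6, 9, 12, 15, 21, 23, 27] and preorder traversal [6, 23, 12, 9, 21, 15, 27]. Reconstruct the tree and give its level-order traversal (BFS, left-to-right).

Inorder:  [6, 9, 12, 15, 21, 23, 27]
Preorder: [6, 23, 12, 9, 21, 15, 27]
Algorithm: preorder visits root first, so consume preorder in order;
for each root, split the current inorder slice at that value into
left-subtree inorder and right-subtree inorder, then recurse.
Recursive splits:
  root=6; inorder splits into left=[], right=[9, 12, 15, 21, 23, 27]
  root=23; inorder splits into left=[9, 12, 15, 21], right=[27]
  root=12; inorder splits into left=[9], right=[15, 21]
  root=9; inorder splits into left=[], right=[]
  root=21; inorder splits into left=[15], right=[]
  root=15; inorder splits into left=[], right=[]
  root=27; inorder splits into left=[], right=[]
Reconstructed level-order: [6, 23, 12, 27, 9, 21, 15]


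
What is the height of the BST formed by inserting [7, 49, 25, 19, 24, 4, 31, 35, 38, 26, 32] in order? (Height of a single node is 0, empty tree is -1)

Insertion order: [7, 49, 25, 19, 24, 4, 31, 35, 38, 26, 32]
Tree (level-order array): [7, 4, 49, None, None, 25, None, 19, 31, None, 24, 26, 35, None, None, None, None, 32, 38]
Compute height bottom-up (empty subtree = -1):
  height(4) = 1 + max(-1, -1) = 0
  height(24) = 1 + max(-1, -1) = 0
  height(19) = 1 + max(-1, 0) = 1
  height(26) = 1 + max(-1, -1) = 0
  height(32) = 1 + max(-1, -1) = 0
  height(38) = 1 + max(-1, -1) = 0
  height(35) = 1 + max(0, 0) = 1
  height(31) = 1 + max(0, 1) = 2
  height(25) = 1 + max(1, 2) = 3
  height(49) = 1 + max(3, -1) = 4
  height(7) = 1 + max(0, 4) = 5
Height = 5
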